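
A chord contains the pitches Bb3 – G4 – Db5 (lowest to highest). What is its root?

G

Bb, G, Db are the tones of a G diminished triad (G–Bb–Db), making G the root.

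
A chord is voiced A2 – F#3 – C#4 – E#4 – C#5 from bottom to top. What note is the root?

The distinct letter names are A, F#, C#, E#. Arranged as a stack of thirds they read F#–A–C#–E#, so F# is the root (an F# minor-major seventh chord).

F#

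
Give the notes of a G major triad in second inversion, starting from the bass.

D, G, B

Spelling G major: G–B–D. In second inversion the fifth is bass, giving D, G, B from the bottom.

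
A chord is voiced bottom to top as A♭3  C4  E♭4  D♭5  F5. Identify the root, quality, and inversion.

Db major ninth, second inversion

The pitch classes Ab, C, Eb, Db, F arrange in thirds as Db–F–Ab–C–Eb: a Db major ninth chord.
With the fifth (Ab) in the bass, the chord is in second inversion.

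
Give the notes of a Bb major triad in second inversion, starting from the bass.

F, Bb, D

The chord tones are Bb–D–F. With the fifth (F) lowest for second inversion: F, Bb, D.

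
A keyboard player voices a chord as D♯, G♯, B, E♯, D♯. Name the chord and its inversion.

The pitch classes D#, G#, B, E# arrange in thirds as E#–G#–B–D#: an E# half-diminished seventh chord.
The lowest note is D#, the seventh of the chord, so this is third inversion (figured bass 4/2).

E# half-diminished seventh, third inversion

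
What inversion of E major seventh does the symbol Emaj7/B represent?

second inversion

Emaj7/B means E major seventh with B in the bass. B is the fifth of E major seventh (E–G#–B–D#), so this is second inversion.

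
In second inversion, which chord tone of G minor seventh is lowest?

G minor seventh is G–Bb–D–F. Second inversion places the fifth in the bass: D.

D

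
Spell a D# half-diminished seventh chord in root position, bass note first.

D#, F#, A, C#

The chord tones are D#–F#–A–C#. With the root (D#) lowest for root position: D#, F#, A, C#.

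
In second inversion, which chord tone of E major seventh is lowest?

B

E major seventh is E–G#–B–D#. Second inversion places the fifth in the bass: B.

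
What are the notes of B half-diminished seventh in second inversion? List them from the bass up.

Spelling B half-diminished seventh: B–D–F–A. In second inversion the fifth is bass, giving F, A, B, D from the bottom.

F, A, B, D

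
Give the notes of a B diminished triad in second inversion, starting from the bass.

The chord tones are B–D–F. With the fifth (F) lowest for second inversion: F, B, D.

F, B, D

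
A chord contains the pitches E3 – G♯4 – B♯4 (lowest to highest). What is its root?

The distinct letter names are E, G#, B#. Arranged as a stack of thirds they read E–G#–B#, so E is the root (an E augmented triad).

E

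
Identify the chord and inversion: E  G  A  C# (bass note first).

The pitch classes E, G, A, C# arrange in thirds as A–C#–E–G: an A dominant seventh chord.
E is the fifth of A dominant seventh; fifth in the bass means second inversion (figured bass 4/3).

A dominant seventh, second inversion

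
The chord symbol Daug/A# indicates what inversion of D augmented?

Daug/A# means D augmented with A# in the bass. A# is the fifth of D augmented (D–F#–A#), so this is second inversion.

second inversion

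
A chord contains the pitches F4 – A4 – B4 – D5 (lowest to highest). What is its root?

B

F, A, B, D are the tones of a B half-diminished seventh chord (B–D–F–A), making B the root.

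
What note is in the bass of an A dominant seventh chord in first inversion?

The third of A dominant seventh (A–C#–E–G) is C#; that is the bass in first inversion.

C#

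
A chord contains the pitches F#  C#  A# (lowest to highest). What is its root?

The distinct letter names are F#, C#, A#. Arranged as a stack of thirds they read F#–A#–C#, so F# is the root (an F# major triad).

F#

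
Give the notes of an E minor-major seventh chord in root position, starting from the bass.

E, G, B, D#

The chord tones are E–G–B–D#. With the root (E) lowest for root position: E, G, B, D#.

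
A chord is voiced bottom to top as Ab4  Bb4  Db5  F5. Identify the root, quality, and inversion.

Bb minor seventh, third inversion

Reducing to letter names: Ab, Bb, Db, F. These stack in thirds as Bb–Db–F–Ab — a Bb minor seventh chord.
With the seventh (Ab) in the bass, the chord is in third inversion (figured bass 4/2).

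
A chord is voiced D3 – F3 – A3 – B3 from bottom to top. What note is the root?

B

The distinct letter names are D, F, A, B. Arranged as a stack of thirds they read B–D–F–A, so B is the root (a B half-diminished seventh chord).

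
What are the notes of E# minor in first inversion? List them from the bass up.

E# minor is E#–G#–B#. First inversion puts the third (G#) in the bass, with the remaining tones above: G#, B#, E#.

G#, B#, E#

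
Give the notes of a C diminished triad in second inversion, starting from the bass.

C diminished is C–Eb–Gb. Second inversion puts the fifth (Gb) in the bass, with the remaining tones above: Gb, C, Eb.

Gb, C, Eb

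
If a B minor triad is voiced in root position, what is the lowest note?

In root position the root is lowest. For B minor (B–D–F#) that is B.

B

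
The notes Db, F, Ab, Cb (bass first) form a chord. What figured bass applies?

7

The notes Db, F, Ab, Cb stack in thirds as Db–F–Ab–Cb — a Db dominant seventh chord. The bass Db is the root, so this is root position: figured 7.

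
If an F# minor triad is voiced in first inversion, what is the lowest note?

F# minor is F#–A–C#. First inversion places the third in the bass: A.

A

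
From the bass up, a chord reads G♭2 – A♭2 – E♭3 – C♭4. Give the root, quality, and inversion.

The distinct note names are Gb, Ab, Eb, Cb. Stacked in thirds they read Ab–Cb–Eb–Gb, which is a minor seventh chord on Ab.
Gb is the seventh of Ab minor seventh; seventh in the bass means third inversion (figured bass 4/2).

Ab minor seventh, third inversion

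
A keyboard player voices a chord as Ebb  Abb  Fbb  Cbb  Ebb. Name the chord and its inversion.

The distinct note names are Ebb, Abb, Fbb, Cbb. Stacked in thirds they read Fbb–Abb–Cbb–Ebb, which is a major seventh chord on Fbb.
Ebb is the seventh of Fbb major seventh; seventh in the bass means third inversion (figured bass 4/2).

Fbb major seventh, third inversion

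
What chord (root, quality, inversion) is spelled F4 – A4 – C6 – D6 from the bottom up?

D minor seventh, first inversion

The distinct note names are F, A, C, D. Stacked in thirds they read D–F–A–C, which is a minor seventh chord on D.
With the third (F) in the bass, the chord is in first inversion (figured bass 6/5).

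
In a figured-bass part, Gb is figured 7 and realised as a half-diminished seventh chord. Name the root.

Gb

The figures 7 mean the root of the chord is in the bass. If Gb is the root of a half-diminished seventh chord, the root is Gb (chord tones Gb–Bbb–Dbb–Fb).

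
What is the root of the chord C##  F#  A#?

F#

Reordering C##, F#, A# into stacked thirds gives F#–A#–C##; the bottom of that stack, F#, is the root.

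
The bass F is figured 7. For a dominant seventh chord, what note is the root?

The figures 7 mean the root of the chord is in the bass. If F is the root of a dominant seventh chord, the root is F (chord tones F–A–C–Eb).

F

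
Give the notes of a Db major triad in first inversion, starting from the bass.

The chord tones are Db–F–Ab. With the third (F) lowest for first inversion: F, Ab, Db.

F, Ab, Db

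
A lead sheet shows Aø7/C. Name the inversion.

first inversion

Aø7/C means A half-diminished seventh with C in the bass. C is the third of A half-diminished seventh (A–C–Eb–G), so this is first inversion.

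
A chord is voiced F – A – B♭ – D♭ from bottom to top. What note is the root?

Bb

The distinct letter names are F, A, Bb, Db. Arranged as a stack of thirds they read Bb–Db–F–A, so Bb is the root (a Bb minor-major seventh chord).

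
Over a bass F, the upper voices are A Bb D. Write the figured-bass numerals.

4/3

The notes F, A, Bb, D stack in thirds as Bb–D–F–A — a Bb major seventh chord. The bass F is the fifth, so this is second inversion: figured 4/3.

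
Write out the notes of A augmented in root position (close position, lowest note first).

A, C#, E#

Spelling A augmented: A–C#–E#. In root position the root is bass, giving A, C#, E# from the bottom.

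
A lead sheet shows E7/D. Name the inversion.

E7/D means E dominant seventh with D in the bass. D is the seventh of E dominant seventh (E–G#–B–D), so this is third inversion.

third inversion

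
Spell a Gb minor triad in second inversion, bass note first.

Db, Gb, Bbb

Spelling Gb minor: Gb–Bbb–Db. In second inversion the fifth is bass, giving Db, Gb, Bbb from the bottom.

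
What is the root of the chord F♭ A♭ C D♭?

Db

Reordering Fb, Ab, C, Db into stacked thirds gives Db–Fb–Ab–C; the bottom of that stack, Db, is the root.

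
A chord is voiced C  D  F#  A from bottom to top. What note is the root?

C, D, F#, A are the tones of a D dominant seventh chord (D–F#–A–C), making D the root.

D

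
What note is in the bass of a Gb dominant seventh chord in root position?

Gb

The root of Gb dominant seventh (Gb–Bb–Db–Fb) is Gb; that is the bass in root position.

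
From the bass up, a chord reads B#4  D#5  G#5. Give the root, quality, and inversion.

G# major, first inversion

The distinct note names are B#, D#, G#. Stacked in thirds they read G#–B#–D#, which is a major triad on G#.
B# is the third of G# major; third in the bass means first inversion (figured bass 6).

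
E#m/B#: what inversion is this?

E#m/B# means E# minor with B# in the bass. B# is the fifth of E# minor (E#–G#–B#), so this is second inversion.

second inversion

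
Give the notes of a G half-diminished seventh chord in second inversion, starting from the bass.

Db, F, G, Bb

Spelling G half-diminished seventh: G–Bb–Db–F. In second inversion the fifth is bass, giving Db, F, G, Bb from the bottom.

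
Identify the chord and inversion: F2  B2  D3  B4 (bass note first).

The distinct note names are F, B, D. Stacked in thirds they read B–D–F, which is a diminished triad on B.
F is the fifth of B diminished; fifth in the bass means second inversion (figured bass 6/4).

B diminished, second inversion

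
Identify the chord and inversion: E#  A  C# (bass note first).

The pitch classes E#, A, C# arrange in thirds as A–C#–E#: an A augmented triad.
With the fifth (E#) in the bass, the chord is in second inversion (figured bass 6/4).

A augmented, second inversion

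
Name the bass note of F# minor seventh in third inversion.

E

The seventh of F# minor seventh (F#–A–C#–E) is E; that is the bass in third inversion.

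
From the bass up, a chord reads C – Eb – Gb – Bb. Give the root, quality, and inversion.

C half-diminished seventh, root position

The pitch classes C, Eb, Gb, Bb arrange in thirds as C–Eb–Gb–Bb: a C half-diminished seventh chord.
The lowest note is C, the root of the chord, so this is root position (figured bass 7).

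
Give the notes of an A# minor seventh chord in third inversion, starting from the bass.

G#, A#, C#, E#

Spelling A# minor seventh: A#–C#–E#–G#. In third inversion the seventh is bass, giving G#, A#, C#, E# from the bottom.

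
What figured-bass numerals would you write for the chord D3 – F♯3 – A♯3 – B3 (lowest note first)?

The notes D, F#, A#, B stack in thirds as B–D–F#–A# — a B minor-major seventh chord. The bass D is the third, so this is first inversion: figured 6/5.

6/5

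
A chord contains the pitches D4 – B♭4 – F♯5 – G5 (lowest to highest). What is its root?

Reordering D, Bb, F#, G into stacked thirds gives G–Bb–D–F#; the bottom of that stack, G, is the root.

G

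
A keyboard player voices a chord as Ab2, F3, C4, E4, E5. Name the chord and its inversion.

Reducing to letter names: Ab, F, C, E. These stack in thirds as F–Ab–C–E — an F minor-major seventh chord.
Ab is the third of F minor-major seventh; third in the bass means first inversion (figured bass 6/5).

F minor-major seventh, first inversion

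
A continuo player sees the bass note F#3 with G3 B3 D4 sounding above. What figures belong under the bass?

4/2

The notes F#, G, B, D stack in thirds as G–B–D–F# — a G major seventh chord. The bass F# is the seventh, so this is third inversion: figured 4/2.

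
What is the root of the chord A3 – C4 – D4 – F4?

Reordering A, C, D, F into stacked thirds gives D–F–A–C; the bottom of that stack, D, is the root.

D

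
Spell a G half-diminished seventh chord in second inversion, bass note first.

G half-diminished seventh is G–Bb–Db–F. Second inversion puts the fifth (Db) in the bass, with the remaining tones above: Db, F, G, Bb.

Db, F, G, Bb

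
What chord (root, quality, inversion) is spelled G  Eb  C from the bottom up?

C minor, second inversion

The pitch classes G, Eb, C arrange in thirds as C–Eb–G: a C minor triad.
G is the fifth of C minor; fifth in the bass means second inversion (figured bass 6/4).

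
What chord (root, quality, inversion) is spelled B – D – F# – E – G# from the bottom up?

E dominant ninth, second inversion

Reducing to letter names: B, D, F#, E, G#. These stack in thirds as E–G#–B–D–F# — an E dominant ninth chord.
B is the fifth of E dominant ninth; fifth in the bass means second inversion.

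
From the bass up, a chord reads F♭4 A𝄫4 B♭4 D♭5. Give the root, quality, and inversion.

Bb diminished seventh, second inversion

The pitch classes Fb, Abb, Bb, Db arrange in thirds as Bb–Db–Fb–Abb: a Bb diminished seventh chord.
Fb is the fifth of Bb diminished seventh; fifth in the bass means second inversion (figured bass 4/3).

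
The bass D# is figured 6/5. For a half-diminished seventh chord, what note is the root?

B#

The figures 6/5 mean the third of the chord is in the bass. If D# is the third of a half-diminished seventh chord, the root is B# (chord tones B#–D#–F#–A#).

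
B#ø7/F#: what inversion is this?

second inversion

B#ø7/F# means B# half-diminished seventh with F# in the bass. F# is the fifth of B# half-diminished seventh (B#–D#–F#–A#), so this is second inversion.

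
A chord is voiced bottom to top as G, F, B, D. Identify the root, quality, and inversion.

G dominant seventh, root position

The pitch classes G, F, B, D arrange in thirds as G–B–D–F: a G dominant seventh chord.
The lowest note is G, the root of the chord, so this is root position (figured bass 7).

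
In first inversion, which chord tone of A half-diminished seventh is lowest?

In first inversion the third is lowest. For A half-diminished seventh (A–C–Eb–G) that is C.

C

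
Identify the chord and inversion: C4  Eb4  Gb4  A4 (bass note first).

The pitch classes C, Eb, Gb, A arrange in thirds as A–C–Eb–Gb: an A diminished seventh chord.
The lowest note is C, the third of the chord, so this is first inversion (figured bass 6/5).

A diminished seventh, first inversion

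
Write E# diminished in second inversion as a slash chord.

Second inversion of E# diminished has the fifth (B) in the bass. As a slash chord: E#dim/B.

E#dim/B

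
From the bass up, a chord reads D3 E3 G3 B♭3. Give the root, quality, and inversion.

Reducing to letter names: D, E, G, Bb. These stack in thirds as E–G–Bb–D — an E half-diminished seventh chord.
The lowest note is D, the seventh of the chord, so this is third inversion (figured bass 4/2).

E half-diminished seventh, third inversion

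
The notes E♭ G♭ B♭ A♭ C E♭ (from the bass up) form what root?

Eb, Gb, Bb, Ab, C are the tones of an Ab dominant ninth chord (Ab–C–Eb–Gb–Bb), making Ab the root.

Ab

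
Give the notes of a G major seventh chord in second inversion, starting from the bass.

Spelling G major seventh: G–B–D–F#. In second inversion the fifth is bass, giving D, F#, G, B from the bottom.

D, F#, G, B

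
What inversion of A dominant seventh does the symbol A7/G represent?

A7/G means A dominant seventh with G in the bass. G is the seventh of A dominant seventh (A–C#–E–G), so this is third inversion.

third inversion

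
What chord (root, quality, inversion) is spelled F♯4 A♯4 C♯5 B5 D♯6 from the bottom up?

Reducing to letter names: F#, A#, C#, B, D#. These stack in thirds as B–D#–F#–A#–C# — a B major ninth chord.
The lowest note is F#, the fifth of the chord, so this is second inversion.

B major ninth, second inversion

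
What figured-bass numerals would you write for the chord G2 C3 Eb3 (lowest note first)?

6/4

The notes G, C, Eb stack in thirds as C–Eb–G — a C minor triad. The bass G is the fifth, so this is second inversion: figured 6/4.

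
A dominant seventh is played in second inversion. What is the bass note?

The fifth of A dominant seventh (A–C#–E–G) is E; that is the bass in second inversion.

E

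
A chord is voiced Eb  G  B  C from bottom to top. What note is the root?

Reordering Eb, G, B, C into stacked thirds gives C–Eb–G–B; the bottom of that stack, C, is the root.

C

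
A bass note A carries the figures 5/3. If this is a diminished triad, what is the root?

A

The figures 5/3 mean the root of the chord is in the bass. If A is the root of a diminished triad, the root is A (chord tones A–C–Eb).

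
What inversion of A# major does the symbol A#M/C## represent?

A#M/C## means A# major with C## in the bass. C## is the third of A# major (A#–C##–E#), so this is first inversion.

first inversion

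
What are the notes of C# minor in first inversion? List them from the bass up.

C# minor is C#–E–G#. First inversion puts the third (E) in the bass, with the remaining tones above: E, G#, C#.

E, G#, C#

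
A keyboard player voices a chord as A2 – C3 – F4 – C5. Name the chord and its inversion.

The distinct note names are A, C, F. Stacked in thirds they read F–A–C, which is a major triad on F.
The lowest note is A, the third of the chord, so this is first inversion (figured bass 6).

F major, first inversion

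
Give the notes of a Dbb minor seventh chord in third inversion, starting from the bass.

Cbb, Dbb, Fbb, Abb

Spelling Dbb minor seventh: Dbb–Fbb–Abb–Cbb. In third inversion the seventh is bass, giving Cbb, Dbb, Fbb, Abb from the bottom.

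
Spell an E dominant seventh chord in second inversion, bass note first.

B, D, E, G#

The chord tones are E–G#–B–D. With the fifth (B) lowest for second inversion: B, D, E, G#.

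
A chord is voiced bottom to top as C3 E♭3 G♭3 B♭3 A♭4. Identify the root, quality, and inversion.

The pitch classes C, Eb, Gb, Bb, Ab arrange in thirds as Ab–C–Eb–Gb–Bb: an Ab dominant ninth chord.
C is the third of Ab dominant ninth; third in the bass means first inversion.

Ab dominant ninth, first inversion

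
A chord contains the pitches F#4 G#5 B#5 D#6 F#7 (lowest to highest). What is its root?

F#, G#, B#, D# are the tones of a G# dominant seventh chord (G#–B#–D#–F#), making G# the root.

G#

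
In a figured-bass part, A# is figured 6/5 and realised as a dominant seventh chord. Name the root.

The figures 6/5 mean the third of the chord is in the bass. If A# is the third of a dominant seventh chord, the root is F# (chord tones F#–A#–C#–E).

F#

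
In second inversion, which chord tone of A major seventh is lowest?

The fifth of A major seventh (A–C#–E–G#) is E; that is the bass in second inversion.

E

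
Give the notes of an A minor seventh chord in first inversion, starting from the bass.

The chord tones are A–C–E–G. With the third (C) lowest for first inversion: C, E, G, A.

C, E, G, A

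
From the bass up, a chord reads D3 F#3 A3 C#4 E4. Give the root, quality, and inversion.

The distinct note names are D, F#, A, C#, E. Stacked in thirds they read D–F#–A–C#–E, which is a major ninth chord on D.
With the root (D) in the bass, the chord is in root position.

D major ninth, root position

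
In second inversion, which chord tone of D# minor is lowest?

The fifth of D# minor (D#–F#–A#) is A#; that is the bass in second inversion.

A#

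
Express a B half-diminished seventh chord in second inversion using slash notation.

Second inversion of B half-diminished seventh has the fifth (F) in the bass. As a slash chord: Bø7/F.

Bø7/F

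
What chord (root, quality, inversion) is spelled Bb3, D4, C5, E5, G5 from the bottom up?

C dominant ninth, third inversion

The pitch classes Bb, D, C, E, G arrange in thirds as C–E–G–Bb–D: a C dominant ninth chord.
With the seventh (Bb) in the bass, the chord is in third inversion.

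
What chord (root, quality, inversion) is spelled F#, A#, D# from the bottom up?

The distinct note names are F#, A#, D#. Stacked in thirds they read D#–F#–A#, which is a minor triad on D#.
With the third (F#) in the bass, the chord is in first inversion (figured bass 6).

D# minor, first inversion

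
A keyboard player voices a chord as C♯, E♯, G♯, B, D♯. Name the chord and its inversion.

C# dominant ninth, root position

The distinct note names are C#, E#, G#, B, D#. Stacked in thirds they read C#–E#–G#–B–D#, which is a dominant ninth chord on C#.
The lowest note is C#, the root of the chord, so this is root position.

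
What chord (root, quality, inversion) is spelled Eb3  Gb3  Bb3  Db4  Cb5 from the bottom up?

Cb major ninth, first inversion

Reducing to letter names: Eb, Gb, Bb, Db, Cb. These stack in thirds as Cb–Eb–Gb–Bb–Db — a Cb major ninth chord.
With the third (Eb) in the bass, the chord is in first inversion.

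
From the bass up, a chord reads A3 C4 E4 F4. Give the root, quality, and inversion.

The distinct note names are A, C, E, F. Stacked in thirds they read F–A–C–E, which is a major seventh chord on F.
A is the third of F major seventh; third in the bass means first inversion (figured bass 6/5).

F major seventh, first inversion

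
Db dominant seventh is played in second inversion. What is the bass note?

Ab

In second inversion the fifth is lowest. For Db dominant seventh (Db–F–Ab–Cb) that is Ab.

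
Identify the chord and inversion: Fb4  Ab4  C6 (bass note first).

Fb augmented, root position

The distinct note names are Fb, Ab, C. Stacked in thirds they read Fb–Ab–C, which is an augmented triad on Fb.
The lowest note is Fb, the root of the chord, so this is root position (figured bass 5/3).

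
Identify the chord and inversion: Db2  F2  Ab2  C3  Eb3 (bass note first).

Reducing to letter names: Db, F, Ab, C, Eb. These stack in thirds as Db–F–Ab–C–Eb — a Db major ninth chord.
The lowest note is Db, the root of the chord, so this is root position.

Db major ninth, root position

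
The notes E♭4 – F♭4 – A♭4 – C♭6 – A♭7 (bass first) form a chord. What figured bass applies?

4/2

The notes Eb, Fb, Ab, Cb stack in thirds as Fb–Ab–Cb–Eb — an Fb major seventh chord. The bass Eb is the seventh, so this is third inversion: figured 4/2.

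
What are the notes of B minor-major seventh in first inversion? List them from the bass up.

D, F#, A#, B

B minor-major seventh is B–D–F#–A#. First inversion puts the third (D) in the bass, with the remaining tones above: D, F#, A#, B.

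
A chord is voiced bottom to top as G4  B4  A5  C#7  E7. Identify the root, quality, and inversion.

A dominant ninth, third inversion

Reducing to letter names: G, B, A, C#, E. These stack in thirds as A–C#–E–G–B — an A dominant ninth chord.
The lowest note is G, the seventh of the chord, so this is third inversion.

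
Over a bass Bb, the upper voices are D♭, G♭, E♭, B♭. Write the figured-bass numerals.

4/3

The notes Bb, Db, Gb, Eb stack in thirds as Eb–Gb–Bb–Db — an Eb minor seventh chord. The bass Bb is the fifth, so this is second inversion: figured 4/3.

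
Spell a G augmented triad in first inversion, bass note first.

G augmented is G–B–D#. First inversion puts the third (B) in the bass, with the remaining tones above: B, D#, G.

B, D#, G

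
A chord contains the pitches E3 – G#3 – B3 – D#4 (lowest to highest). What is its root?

E

Reordering E, G#, B, D# into stacked thirds gives E–G#–B–D#; the bottom of that stack, E, is the root.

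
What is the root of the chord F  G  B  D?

G

Reordering F, G, B, D into stacked thirds gives G–B–D–F; the bottom of that stack, G, is the root.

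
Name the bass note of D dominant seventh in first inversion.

In first inversion the third is lowest. For D dominant seventh (D–F#–A–C) that is F#.

F#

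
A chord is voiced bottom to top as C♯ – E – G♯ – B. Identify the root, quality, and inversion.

Reducing to letter names: C#, E, G#, B. These stack in thirds as C#–E–G#–B — a C# minor seventh chord.
With the root (C#) in the bass, the chord is in root position (figured bass 7).

C# minor seventh, root position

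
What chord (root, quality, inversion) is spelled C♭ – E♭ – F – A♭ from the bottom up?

F half-diminished seventh, second inversion

The distinct note names are Cb, Eb, F, Ab. Stacked in thirds they read F–Ab–Cb–Eb, which is a half-diminished seventh chord on F.
The lowest note is Cb, the fifth of the chord, so this is second inversion (figured bass 4/3).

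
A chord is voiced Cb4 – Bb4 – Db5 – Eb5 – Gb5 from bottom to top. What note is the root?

Cb

The distinct letter names are Cb, Bb, Db, Eb, Gb. Arranged as a stack of thirds they read Cb–Eb–Gb–Bb–Db, so Cb is the root (a Cb major ninth chord).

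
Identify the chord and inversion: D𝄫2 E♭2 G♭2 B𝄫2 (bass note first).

Eb diminished seventh, third inversion

The distinct note names are Dbb, Eb, Gb, Bbb. Stacked in thirds they read Eb–Gb–Bbb–Dbb, which is a diminished seventh chord on Eb.
With the seventh (Dbb) in the bass, the chord is in third inversion (figured bass 4/2).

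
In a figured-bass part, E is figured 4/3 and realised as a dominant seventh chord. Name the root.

The figures 4/3 mean the fifth of the chord is in the bass. If E is the fifth of a dominant seventh chord, the root is A (chord tones A–C#–E–G).

A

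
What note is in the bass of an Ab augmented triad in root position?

In root position the root is lowest. For Ab augmented (Ab–C–E) that is Ab.

Ab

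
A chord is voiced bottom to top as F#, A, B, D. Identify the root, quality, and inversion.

Reducing to letter names: F#, A, B, D. These stack in thirds as B–D–F#–A — a B minor seventh chord.
F# is the fifth of B minor seventh; fifth in the bass means second inversion (figured bass 4/3).

B minor seventh, second inversion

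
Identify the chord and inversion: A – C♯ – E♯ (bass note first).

A augmented, root position

The pitch classes A, C#, E# arrange in thirds as A–C#–E#: an A augmented triad.
The lowest note is A, the root of the chord, so this is root position (figured bass 5/3).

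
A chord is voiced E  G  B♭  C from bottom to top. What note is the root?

C

The distinct letter names are E, G, Bb, C. Arranged as a stack of thirds they read C–E–G–Bb, so C is the root (a C dominant seventh chord).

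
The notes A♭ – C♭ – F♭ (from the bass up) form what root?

Reordering Ab, Cb, Fb into stacked thirds gives Fb–Ab–Cb; the bottom of that stack, Fb, is the root.

Fb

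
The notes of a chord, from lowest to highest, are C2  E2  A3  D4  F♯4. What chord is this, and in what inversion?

D dominant ninth, third inversion

The distinct note names are C, E, A, D, F#. Stacked in thirds they read D–F#–A–C–E, which is a dominant ninth chord on D.
C is the seventh of D dominant ninth; seventh in the bass means third inversion.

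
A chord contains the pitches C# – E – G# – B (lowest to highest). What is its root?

C#

The distinct letter names are C#, E, G#, B. Arranged as a stack of thirds they read C#–E–G#–B, so C# is the root (a C# minor seventh chord).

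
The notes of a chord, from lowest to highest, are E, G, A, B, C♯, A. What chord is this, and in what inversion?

A dominant ninth, second inversion

The pitch classes E, G, A, B, C# arrange in thirds as A–C#–E–G–B: an A dominant ninth chord.
E is the fifth of A dominant ninth; fifth in the bass means second inversion.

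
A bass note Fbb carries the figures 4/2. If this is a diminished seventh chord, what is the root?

The figures 4/2 mean the seventh of the chord is in the bass. If Fbb is the seventh of a diminished seventh chord, the root is Gb (chord tones Gb–Bbb–Dbb–Fbb).

Gb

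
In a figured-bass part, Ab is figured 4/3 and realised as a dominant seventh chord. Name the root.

Db

The figures 4/3 mean the fifth of the chord is in the bass. If Ab is the fifth of a dominant seventh chord, the root is Db (chord tones Db–F–Ab–Cb).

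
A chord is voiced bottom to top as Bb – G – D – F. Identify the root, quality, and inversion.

G minor seventh, first inversion

Reducing to letter names: Bb, G, D, F. These stack in thirds as G–Bb–D–F — a G minor seventh chord.
The lowest note is Bb, the third of the chord, so this is first inversion (figured bass 6/5).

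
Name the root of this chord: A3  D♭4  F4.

Db

The distinct letter names are A, Db, F. Arranged as a stack of thirds they read Db–F–A, so Db is the root (a Db augmented triad).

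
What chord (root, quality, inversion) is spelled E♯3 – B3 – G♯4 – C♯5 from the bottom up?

The pitch classes E#, B, G#, C# arrange in thirds as C#–E#–G#–B: a C# dominant seventh chord.
E# is the third of C# dominant seventh; third in the bass means first inversion (figured bass 6/5).

C# dominant seventh, first inversion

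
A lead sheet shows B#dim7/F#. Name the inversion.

B#dim7/F# means B# diminished seventh with F# in the bass. F# is the fifth of B# diminished seventh (B#–D#–F#–A), so this is second inversion.

second inversion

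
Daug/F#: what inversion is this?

first inversion

Daug/F# means D augmented with F# in the bass. F# is the third of D augmented (D–F#–A#), so this is first inversion.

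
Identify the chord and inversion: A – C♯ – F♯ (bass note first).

The distinct note names are A, C#, F#. Stacked in thirds they read F#–A–C#, which is a minor triad on F#.
With the third (A) in the bass, the chord is in first inversion (figured bass 6).

F# minor, first inversion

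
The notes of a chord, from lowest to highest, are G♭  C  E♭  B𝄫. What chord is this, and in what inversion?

Reducing to letter names: Gb, C, Eb, Bbb. These stack in thirds as C–Eb–Gb–Bbb — a C diminished seventh chord.
The lowest note is Gb, the fifth of the chord, so this is second inversion (figured bass 4/3).

C diminished seventh, second inversion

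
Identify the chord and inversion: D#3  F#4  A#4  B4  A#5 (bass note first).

B major seventh, first inversion

The pitch classes D#, F#, A#, B arrange in thirds as B–D#–F#–A#: a B major seventh chord.
With the third (D#) in the bass, the chord is in first inversion (figured bass 6/5).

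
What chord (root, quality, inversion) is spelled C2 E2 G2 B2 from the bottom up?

C major seventh, root position

The distinct note names are C, E, G, B. Stacked in thirds they read C–E–G–B, which is a major seventh chord on C.
With the root (C) in the bass, the chord is in root position (figured bass 7).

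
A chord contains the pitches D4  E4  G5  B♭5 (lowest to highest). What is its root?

The distinct letter names are D, E, G, Bb. Arranged as a stack of thirds they read E–G–Bb–D, so E is the root (an E half-diminished seventh chord).

E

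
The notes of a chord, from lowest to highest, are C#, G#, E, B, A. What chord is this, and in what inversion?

A major ninth, first inversion

Reducing to letter names: C#, G#, E, B, A. These stack in thirds as A–C#–E–G#–B — an A major ninth chord.
With the third (C#) in the bass, the chord is in first inversion.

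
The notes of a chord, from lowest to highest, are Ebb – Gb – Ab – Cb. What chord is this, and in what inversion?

Ab half-diminished seventh, second inversion

Reducing to letter names: Ebb, Gb, Ab, Cb. These stack in thirds as Ab–Cb–Ebb–Gb — an Ab half-diminished seventh chord.
The lowest note is Ebb, the fifth of the chord, so this is second inversion (figured bass 4/3).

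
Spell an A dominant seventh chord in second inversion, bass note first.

Spelling A dominant seventh: A–C#–E–G. In second inversion the fifth is bass, giving E, G, A, C# from the bottom.

E, G, A, C#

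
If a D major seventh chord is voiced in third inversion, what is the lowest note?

C#

The seventh of D major seventh (D–F#–A–C#) is C#; that is the bass in third inversion.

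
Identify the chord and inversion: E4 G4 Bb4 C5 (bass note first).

The pitch classes E, G, Bb, C arrange in thirds as C–E–G–Bb: a C dominant seventh chord.
E is the third of C dominant seventh; third in the bass means first inversion (figured bass 6/5).

C dominant seventh, first inversion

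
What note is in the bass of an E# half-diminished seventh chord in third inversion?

D#

The seventh of E# half-diminished seventh (E#–G#–B–D#) is D#; that is the bass in third inversion.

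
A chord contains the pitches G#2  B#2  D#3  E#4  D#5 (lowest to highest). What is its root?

E#

Reordering G#, B#, D#, E# into stacked thirds gives E#–G#–B#–D#; the bottom of that stack, E#, is the root.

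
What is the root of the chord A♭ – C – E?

Ab

The distinct letter names are Ab, C, E. Arranged as a stack of thirds they read Ab–C–E, so Ab is the root (an Ab augmented triad).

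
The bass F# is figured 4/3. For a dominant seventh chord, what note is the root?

B

The figures 4/3 mean the fifth of the chord is in the bass. If F# is the fifth of a dominant seventh chord, the root is B (chord tones B–D#–F#–A).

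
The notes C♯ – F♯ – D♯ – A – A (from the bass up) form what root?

The distinct letter names are C#, F#, D#, A. Arranged as a stack of thirds they read D#–F#–A–C#, so D# is the root (a D# half-diminished seventh chord).

D#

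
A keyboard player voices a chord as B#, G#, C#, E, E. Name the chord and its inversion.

The distinct note names are B#, G#, C#, E. Stacked in thirds they read C#–E–G#–B#, which is a minor-major seventh chord on C#.
With the seventh (B#) in the bass, the chord is in third inversion (figured bass 4/2).

C# minor-major seventh, third inversion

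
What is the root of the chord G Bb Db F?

G

G, Bb, Db, F are the tones of a G half-diminished seventh chord (G–Bb–Db–F), making G the root.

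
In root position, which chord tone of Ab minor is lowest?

Ab

The root of Ab minor (Ab–Cb–Eb) is Ab; that is the bass in root position.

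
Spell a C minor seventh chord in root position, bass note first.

C minor seventh is C–Eb–G–Bb. Root position puts the root (C) in the bass, with the remaining tones above: C, Eb, G, Bb.

C, Eb, G, Bb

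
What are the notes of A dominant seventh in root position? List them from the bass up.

Spelling A dominant seventh: A–C#–E–G. In root position the root is bass, giving A, C#, E, G from the bottom.

A, C#, E, G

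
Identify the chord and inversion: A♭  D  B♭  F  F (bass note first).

The pitch classes Ab, D, Bb, F arrange in thirds as Bb–D–F–Ab: a Bb dominant seventh chord.
With the seventh (Ab) in the bass, the chord is in third inversion (figured bass 4/2).

Bb dominant seventh, third inversion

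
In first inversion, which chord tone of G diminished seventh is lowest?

Bb

The third of G diminished seventh (G–Bb–Db–Fb) is Bb; that is the bass in first inversion.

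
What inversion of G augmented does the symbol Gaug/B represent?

first inversion

Gaug/B means G augmented with B in the bass. B is the third of G augmented (G–B–D#), so this is first inversion.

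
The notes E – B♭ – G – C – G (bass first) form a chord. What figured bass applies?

6/5

The notes E, Bb, G, C stack in thirds as C–E–G–Bb — a C dominant seventh chord. The bass E is the third, so this is first inversion: figured 6/5.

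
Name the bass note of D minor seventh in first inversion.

D minor seventh is D–F–A–C. First inversion places the third in the bass: F.

F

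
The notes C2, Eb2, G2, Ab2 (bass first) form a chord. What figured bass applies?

6/5

The notes C, Eb, G, Ab stack in thirds as Ab–C–Eb–G — an Ab major seventh chord. The bass C is the third, so this is first inversion: figured 6/5.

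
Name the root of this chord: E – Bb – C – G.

Reordering E, Bb, C, G into stacked thirds gives C–E–G–Bb; the bottom of that stack, C, is the root.

C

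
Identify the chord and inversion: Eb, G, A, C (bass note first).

A half-diminished seventh, second inversion

The distinct note names are Eb, G, A, C. Stacked in thirds they read A–C–Eb–G, which is a half-diminished seventh chord on A.
Eb is the fifth of A half-diminished seventh; fifth in the bass means second inversion (figured bass 4/3).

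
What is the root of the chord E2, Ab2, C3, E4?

Ab

E, Ab, C are the tones of an Ab augmented triad (Ab–C–E), making Ab the root.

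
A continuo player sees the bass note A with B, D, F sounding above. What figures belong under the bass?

The notes A, B, D, F stack in thirds as B–D–F–A — a B half-diminished seventh chord. The bass A is the seventh, so this is third inversion: figured 4/2.

4/2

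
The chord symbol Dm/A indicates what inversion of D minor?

Dm/A means D minor with A in the bass. A is the fifth of D minor (D–F–A), so this is second inversion.

second inversion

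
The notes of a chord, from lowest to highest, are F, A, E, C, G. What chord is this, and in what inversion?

F major ninth, root position

The distinct note names are F, A, E, C, G. Stacked in thirds they read F–A–C–E–G, which is a major ninth chord on F.
The lowest note is F, the root of the chord, so this is root position.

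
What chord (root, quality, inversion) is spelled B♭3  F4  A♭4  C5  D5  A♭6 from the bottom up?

The distinct note names are Bb, F, Ab, C, D. Stacked in thirds they read Bb–D–F–Ab–C, which is a dominant ninth chord on Bb.
With the root (Bb) in the bass, the chord is in root position.

Bb dominant ninth, root position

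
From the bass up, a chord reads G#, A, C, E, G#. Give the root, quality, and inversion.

The distinct note names are G#, A, C, E. Stacked in thirds they read A–C–E–G#, which is a minor-major seventh chord on A.
With the seventh (G#) in the bass, the chord is in third inversion (figured bass 4/2).

A minor-major seventh, third inversion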